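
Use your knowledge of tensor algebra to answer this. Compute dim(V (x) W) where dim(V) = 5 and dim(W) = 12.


The dimension of a tensor product is the product of dimensions.
dim(V) = 5, dim(W) = 12
dim(V (x) W) = 5 * 12 = 60

60


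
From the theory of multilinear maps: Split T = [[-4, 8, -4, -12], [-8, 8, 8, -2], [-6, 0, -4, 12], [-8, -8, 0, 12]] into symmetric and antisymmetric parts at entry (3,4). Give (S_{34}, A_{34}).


T_{34} = 12
T_{43} = 0
S_{34} = (12 + 0)/2 = 12/2 = 6
A_{34} = (12 - 0)/2 = 12/2 = 6
Check: S + A = 6 + 6 = 12 = T_{34}.

(6, 6)


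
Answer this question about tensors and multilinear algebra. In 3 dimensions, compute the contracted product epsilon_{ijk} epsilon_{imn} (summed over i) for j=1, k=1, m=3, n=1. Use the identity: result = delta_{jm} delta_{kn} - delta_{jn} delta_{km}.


Using the identity: epsilon_{ijk} epsilon_{imn} = delta_{jm} delta_{kn} - delta_{jn} delta_{km}.
delta_{13} = 0
delta_{11} = 1
delta_{11} = 1
delta_{13} = 0
Result = 0 * 1 - 1 * 0 = 0 - 0 = 0

0


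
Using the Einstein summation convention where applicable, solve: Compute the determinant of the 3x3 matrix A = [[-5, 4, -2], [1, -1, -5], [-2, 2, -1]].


Expanding along the first row, det(A) = a11*M_11 - a12*M_12 + a13*M_13, where M_1j is the (1,j) minor.
Minor M_11 = -1*-1 - -5*2 = 11
Minor M_12 = 1*-1 - -5*-2 = -11
Minor M_13 = 1*2 - -1*-2 = 0
det = -5*(11) - 4*(-11) + -2*(0)
    = -55 - -44 + 0
    = -11

-11


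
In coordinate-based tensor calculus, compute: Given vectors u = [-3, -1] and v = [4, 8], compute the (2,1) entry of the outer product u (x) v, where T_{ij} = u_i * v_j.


The outer product entry T_{ij} = u_i * v_j.
We need i=2, j=1.
u_2 = -1, v_1 = 4
T_{2,1} = -1 * 4 = -4

-4


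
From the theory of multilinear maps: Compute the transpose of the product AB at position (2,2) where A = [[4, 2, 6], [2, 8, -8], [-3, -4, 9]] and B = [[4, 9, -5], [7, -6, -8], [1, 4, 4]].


(AB)^T_{ij} = (AB)_{ji} = sum_k A_{jk} B_{ki}.
For i=2, j=2 we need (AB)_{22}:
A_{21} * B_{12} = 2 * 9 = 18
A_{22} * B_{22} = 8 * -6 = -48
A_{23} * B_{32} = -8 * 4 = -32
Sum = 18 + -48 + -32 = -62

-62


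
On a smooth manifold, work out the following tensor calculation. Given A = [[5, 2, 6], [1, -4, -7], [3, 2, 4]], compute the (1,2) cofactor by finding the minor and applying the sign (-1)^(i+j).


To find cofactor C_{12}, delete row 1 and column 2.
The resulting 2x2 submatrix is: [[1, -7], [3, 4]]
Minor M_{12} = 1*4 - -7*3
  = 4 - -21 = 25
Sign = (-1)^(1+2) = (-1)^3 = -1
Cofactor C_{12} = -1 * 25 = -25

-25


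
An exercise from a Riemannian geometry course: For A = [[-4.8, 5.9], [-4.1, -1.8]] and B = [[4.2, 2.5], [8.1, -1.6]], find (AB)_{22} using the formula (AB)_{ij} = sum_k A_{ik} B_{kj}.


(AB)_{ij} = sum_k A_{ik} B_{kj}.
For i=2, j=2:
A_{21} * B_{12} = -4.1 * 2.5 = -10.25
A_{22} * B_{22} = -1.8 * -1.6 = 2.88
Sum = -10.25 + 2.88 = -7.37

-7.37


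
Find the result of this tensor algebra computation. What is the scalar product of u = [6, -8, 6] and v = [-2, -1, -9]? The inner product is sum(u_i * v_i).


The inner product u . v = sum of u_i * v_i.
Term-by-term: 6 * -2, -8 * -1, 6 * -9
Products: -12, 8, -54
Sum = -12 + 8 + -54 = -58

-58


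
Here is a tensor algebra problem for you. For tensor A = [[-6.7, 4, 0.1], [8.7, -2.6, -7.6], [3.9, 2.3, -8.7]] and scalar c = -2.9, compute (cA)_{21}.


Scalar multiplication: (cA)_{ij} = c * A_{ij}.
c = -2.9
A_{21} = 8.7
(cA)_{21} = -2.9 * 8.7 = -25.23

-25.23


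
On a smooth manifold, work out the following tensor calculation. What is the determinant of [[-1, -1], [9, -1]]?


For a 2x2 matrix [[a, b], [c, d]], det = a*d - b*c.
a = -1, b = -1, c = 9, d = -1
a*d = -1 * -1 = 1
b*c = -1 * 9 = -9
det = 1 - -9 = 10

10


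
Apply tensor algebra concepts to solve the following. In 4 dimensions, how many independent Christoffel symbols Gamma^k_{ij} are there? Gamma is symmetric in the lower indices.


Christoffel symbols Gamma^k_{ij} are symmetric in i,j, so there are d * d(d+1)/2 independent symbols.
d = 4
d(d+1)/2 = 4 * 5 / 2 = 10
Total = 4 * 10 = 40

40


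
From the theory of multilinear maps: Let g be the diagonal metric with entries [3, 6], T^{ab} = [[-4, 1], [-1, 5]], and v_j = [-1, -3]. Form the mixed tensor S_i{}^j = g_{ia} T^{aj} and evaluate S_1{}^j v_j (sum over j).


Step 1: lower the first index. For a diagonal metric, g_{ia} T^{aj} = g_{ii} T^{ij} (no sum on i).
g_{11} = 3
S_1{}^1 = 3 * T^{11} = 3 * -4 = -12
S_1{}^2 = 3 * T^{12} = 3 * 1 = 3
Step 2: contract S_1{}^j with v_j.
S_1{}^1 * v_1 = -12 * -1 = 12
S_1{}^2 * v_2 = 3 * -3 = -9
Result = 12 + -9 = 3

3


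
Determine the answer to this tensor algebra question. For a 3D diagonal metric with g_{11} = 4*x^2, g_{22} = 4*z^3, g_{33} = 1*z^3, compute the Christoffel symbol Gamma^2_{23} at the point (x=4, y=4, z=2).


For a diagonal metric, Gamma^k_{ij} = (1/2) g^{kk} (dg_{ik}/dx_j + dg_{jk}/dx_i - dg_{ij}/dx_k).
The metric is diagonal, so g_{ab} = 0 for a != b.
At the given point: g_{11} = 64, g_{22} = 32, g_{33} = 8
g^{22} = 1/32
dg_{22}/dx_3 = dg_{22}/dx_3 = 48
dg_{32}/dx_2 = 0 (off-diagonal)
dg_{23}/dx_2 = 0 (off-diagonal)
Numerator = 48 + 0 - 0 = 48
Gamma^2_{23} = 48 / (2 * 32) = 3/4

3/4


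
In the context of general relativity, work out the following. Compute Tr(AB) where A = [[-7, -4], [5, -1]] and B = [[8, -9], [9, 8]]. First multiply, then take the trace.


Tr(AB) = sum_i (AB)_{ii} where (AB)_{ii} = sum_k A_{ik} B_{ki}.
(AB)_{11} = -7*8 + -4*9 = -92
(AB)_{22} = 5*-9 + -1*8 = -53
Tr(AB) = -92 + -53 = -145

-145


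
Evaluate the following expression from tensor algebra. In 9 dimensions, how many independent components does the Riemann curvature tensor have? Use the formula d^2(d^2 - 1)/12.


The Riemann tensor in d dimensions has d^2(d^2 - 1)/12 independent components.
d = 9, so d^2 = 81
d^2 - 1 = 80
d^2(d^2 - 1) = 81 * 80 = 6480
Divide by 12: 6480 / 12 = 540

540


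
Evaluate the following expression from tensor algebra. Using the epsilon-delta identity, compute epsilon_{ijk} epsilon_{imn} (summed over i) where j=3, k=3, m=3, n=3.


Using the identity: epsilon_{ijk} epsilon_{imn} = delta_{jm} delta_{kn} - delta_{jn} delta_{km}.
delta_{33} = 1
delta_{33} = 1
delta_{33} = 1
delta_{33} = 1
Result = 1 * 1 - 1 * 1 = 1 - 1 = 0

0


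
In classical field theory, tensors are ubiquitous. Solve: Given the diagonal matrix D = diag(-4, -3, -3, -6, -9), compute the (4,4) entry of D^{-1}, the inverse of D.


For a diagonal matrix, the inverse has entries (D^{-1})_{ii} = 1/d_{ii}.
The diagonal entries are: d_{11} = -4, d_{22} = -3, d_{33} = -3, d_{44} = -6, d_{55} = -9
We need (D^{-1})_{44} = 1/d_{44} = 1/-6 = -1/6

-1/6


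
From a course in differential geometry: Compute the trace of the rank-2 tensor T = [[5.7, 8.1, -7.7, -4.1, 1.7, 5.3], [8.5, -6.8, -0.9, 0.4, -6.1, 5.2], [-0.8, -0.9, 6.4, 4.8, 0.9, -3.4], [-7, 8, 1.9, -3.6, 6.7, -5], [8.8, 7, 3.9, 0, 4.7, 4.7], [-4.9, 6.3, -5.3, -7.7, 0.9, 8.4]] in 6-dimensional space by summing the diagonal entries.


The contraction (trace) of a rank-2 tensor is the sum of its diagonal elements.
Diagonal entries: A[1,1] = 5.7, A[2,2] = -6.8, A[3,3] = 6.4, A[4,4] = -3.6, A[5,5] = 4.7, A[6,6] = 8.4
Tr(A) = 5.7 + -6.8 + 6.4 + -3.6 + 4.7 + 8.4 = 14.8

14.8


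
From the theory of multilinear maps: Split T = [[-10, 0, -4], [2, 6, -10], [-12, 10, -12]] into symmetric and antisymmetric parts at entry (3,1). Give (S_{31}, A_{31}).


T_{31} = -12
T_{13} = -4
S_{31} = (-12 + -4)/2 = -16/2 = -8
A_{31} = (-12 - -4)/2 = -8/2 = -4
Check: S + A = -8 + -4 = -12 = T_{31}.

(-8, -4)


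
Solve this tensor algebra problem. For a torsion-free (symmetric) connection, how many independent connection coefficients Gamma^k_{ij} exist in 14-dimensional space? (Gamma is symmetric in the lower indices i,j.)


Christoffel symbols Gamma^k_{ij} are symmetric in i,j, so there are d * d(d+1)/2 independent symbols.
d = 14
d(d+1)/2 = 14 * 15 / 2 = 105
Total = 14 * 105 = 1470

1470


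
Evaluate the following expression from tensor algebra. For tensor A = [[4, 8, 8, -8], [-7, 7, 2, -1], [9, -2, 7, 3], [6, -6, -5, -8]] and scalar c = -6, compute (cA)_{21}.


Scalar multiplication: (cA)_{ij} = c * A_{ij}.
c = -6
A_{21} = -7
(cA)_{21} = -6 * -7 = 42

42


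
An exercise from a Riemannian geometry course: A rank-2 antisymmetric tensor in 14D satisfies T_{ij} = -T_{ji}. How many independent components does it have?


An antisymmetric rank-2 tensor satisfies A_{ij} = -A_{ji}, so diagonal entries are zero.
The independent components are the upper-triangular entries: C(n, 2) = n(n-1)/2.
n = 14
C(14, 2) = 14 * 13 / 2 = 182 / 2 = 91

91


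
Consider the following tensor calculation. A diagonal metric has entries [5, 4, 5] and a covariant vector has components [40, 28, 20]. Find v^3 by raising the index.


To raise an index with a diagonal metric: v^i = v_i / g_{ii}.
For index 3: v_3 = 20, g_{33} = 5
v^3 = 20 / 5 = 4

4


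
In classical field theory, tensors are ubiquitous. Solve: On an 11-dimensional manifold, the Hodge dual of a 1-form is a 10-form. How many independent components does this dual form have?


The Hodge dual of a p-form on an n-dimensional manifold is an (n-p)-form.
n = 11, p = 1, so dual degree = 11 - 1 = 10
The number of components is C(n, n-p) = C(11, 10) = 11

11


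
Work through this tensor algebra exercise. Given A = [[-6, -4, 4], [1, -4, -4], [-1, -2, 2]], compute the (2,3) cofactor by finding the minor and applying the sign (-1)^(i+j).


To find cofactor C_{23}, delete row 2 and column 3.
The resulting 2x2 submatrix is: [[-6, -4], [-1, -2]]
Minor M_{23} = -6*-2 - -4*-1
  = 12 - 4 = 8
Sign = (-1)^(2+3) = (-1)^5 = -1
Cofactor C_{23} = -1 * 8 = -8

-8


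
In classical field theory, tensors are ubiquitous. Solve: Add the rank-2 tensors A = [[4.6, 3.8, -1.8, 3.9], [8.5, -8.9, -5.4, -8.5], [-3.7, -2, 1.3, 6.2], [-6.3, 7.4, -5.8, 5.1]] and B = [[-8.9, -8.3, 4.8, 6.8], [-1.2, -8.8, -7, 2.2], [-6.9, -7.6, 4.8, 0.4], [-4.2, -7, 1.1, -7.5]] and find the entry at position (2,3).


Tensor addition is component-wise: (A + B)_{ij} = A_{ij} + B_{ij}.
A_{23} = -5.4
B_{23} = -7
(A + B)_{23} = -5.4 + -7 = -12.4

-12.4


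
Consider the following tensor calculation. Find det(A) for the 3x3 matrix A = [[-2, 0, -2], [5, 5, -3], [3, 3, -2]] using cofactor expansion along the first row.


Expanding along the first row, det(A) = a11*M_11 - a12*M_12 + a13*M_13, where M_1j is the (1,j) minor.
Minor M_11 = 5*-2 - -3*3 = -1
Minor M_12 = 5*-2 - -3*3 = -1
Minor M_13 = 5*3 - 5*3 = 0
det = -2*(-1) - 0*(-1) + -2*(0)
    = 2 - 0 + 0
    = 2

2


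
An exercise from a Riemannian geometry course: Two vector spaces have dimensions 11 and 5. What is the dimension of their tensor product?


The dimension of a tensor product is the product of dimensions.
dim(V) = 11, dim(W) = 5
dim(V (x) W) = 11 * 5 = 55

55


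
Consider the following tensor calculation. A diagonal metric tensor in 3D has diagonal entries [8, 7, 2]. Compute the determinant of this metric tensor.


For a diagonal metric, the determinant is the product of diagonal entries.
Diagonal entries: 8, 7, 2
det(g) = 8 * 7 * 2 = 112

112


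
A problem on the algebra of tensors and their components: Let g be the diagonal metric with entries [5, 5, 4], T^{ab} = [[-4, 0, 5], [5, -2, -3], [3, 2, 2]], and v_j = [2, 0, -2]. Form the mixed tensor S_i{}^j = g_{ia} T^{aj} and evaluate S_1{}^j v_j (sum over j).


Step 1: lower the first index. For a diagonal metric, g_{ia} T^{aj} = g_{ii} T^{ij} (no sum on i).
g_{11} = 5
S_1{}^1 = 5 * T^{11} = 5 * -4 = -20
S_1{}^2 = 5 * T^{12} = 5 * 0 = 0
S_1{}^3 = 5 * T^{13} = 5 * 5 = 25
Step 2: contract S_1{}^j with v_j.
S_1{}^1 * v_1 = -20 * 2 = -40
S_1{}^2 * v_2 = 0 * 0 = 0
S_1{}^3 * v_3 = 25 * -2 = -50
Result = -40 + 0 + -50 = -90

-90


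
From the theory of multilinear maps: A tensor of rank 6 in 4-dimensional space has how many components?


The number of components of a rank-r tensor in d dimensions is d^r.
Here d = 4 and r = 6.
4^6 = 4096

4096


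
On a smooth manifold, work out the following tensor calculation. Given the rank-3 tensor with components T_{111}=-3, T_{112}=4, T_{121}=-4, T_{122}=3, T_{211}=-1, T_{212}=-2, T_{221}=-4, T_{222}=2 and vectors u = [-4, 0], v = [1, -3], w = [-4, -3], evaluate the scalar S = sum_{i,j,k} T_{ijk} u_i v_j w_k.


S = sum over i,j,k of T_{ijk} u_i v_j w_k. Expanding all 8 terms:
T_{111}*u_1*v_1*w_1 = -3*-4*1*-4 = -48  (running total: -48)
T_{112}*u_1*v_1*w_2 = 4*-4*1*-3 = 48  (running total: 0)
T_{121}*u_1*v_2*w_1 = -4*-4*-3*-4 = 192  (running total: 192)
T_{122}*u_1*v_2*w_2 = 3*-4*-3*-3 = -108  (running total: 84)
T_{211}*u_2*v_1*w_1 = -1*0*1*-4 = 0  (running total: 84)
T_{212}*u_2*v_1*w_2 = -2*0*1*-3 = 0  (running total: 84)
T_{221}*u_2*v_2*w_1 = -4*0*-3*-4 = 0  (running total: 84)
T_{222}*u_2*v_2*w_2 = 2*0*-3*-3 = 0  (running total: 84)
S = 84

84


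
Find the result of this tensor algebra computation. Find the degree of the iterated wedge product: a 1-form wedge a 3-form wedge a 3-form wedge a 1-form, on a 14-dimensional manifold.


The degree of a wedge product is the sum of the degrees of the individual forms.
Degrees: 1, 3, 3, 1
Total degree = 1 + 3 + 3 + 1 = 8

8


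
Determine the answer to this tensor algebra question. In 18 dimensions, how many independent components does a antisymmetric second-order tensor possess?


A antisymmetric rank-2 tensor in d dimensions has d(d-1)/2 independent components.
d = 18
d(d-1)/2 = 18 * 17 / 2 = 306 / 2 = 153

153


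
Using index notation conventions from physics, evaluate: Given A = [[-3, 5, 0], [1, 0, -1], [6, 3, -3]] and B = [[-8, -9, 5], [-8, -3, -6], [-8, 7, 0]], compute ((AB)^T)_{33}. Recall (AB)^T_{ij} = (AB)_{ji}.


(AB)^T_{ij} = (AB)_{ji} = sum_k A_{jk} B_{ki}.
For i=3, j=3 we need (AB)_{33}:
A_{31} * B_{13} = 6 * 5 = 30
A_{32} * B_{23} = 3 * -6 = -18
A_{33} * B_{33} = -3 * 0 = 0
Sum = 30 + -18 + 0 = 12

12


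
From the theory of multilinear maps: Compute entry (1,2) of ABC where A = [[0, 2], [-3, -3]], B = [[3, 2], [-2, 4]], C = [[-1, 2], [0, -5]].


(ABC)_{12} = sum_m (AB)_{1m} C_{m2}. First compute row 1 of AB.
(AB)_{11} = 0*3 + 2*-2 = -4
(AB)_{12} = 0*2 + 2*4 = 8
Now contract with column 2 of C:
(AB)_{11} * C_{12} = -4 * 2 = -8
(AB)_{12} * C_{22} = 8 * -5 = -40
(ABC)_{12} = -8 + -40 = -48

-48


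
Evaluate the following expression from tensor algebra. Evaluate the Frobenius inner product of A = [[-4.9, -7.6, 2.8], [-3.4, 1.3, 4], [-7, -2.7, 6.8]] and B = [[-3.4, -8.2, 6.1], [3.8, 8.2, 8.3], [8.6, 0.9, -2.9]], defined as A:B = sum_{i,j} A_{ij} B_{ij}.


A:B = sum over all i,j of A_{ij} * B_{ij}.
Row 1: -4.9*-3.4=16.66, -7.6*-8.2=62.32, 2.8*6.1=17.08 => row sum = 96.06
Row 2: -3.4*3.8=-12.92, 1.3*8.2=10.66, 4*8.3=33.2 => row sum = 30.94
Row 3: -7*8.6=-60.2, -2.7*0.9=-2.43, 6.8*-2.9=-19.72 => row sum = -82.35
Total = 96.06 + 30.94 + -82.35 = 44.65

44.65


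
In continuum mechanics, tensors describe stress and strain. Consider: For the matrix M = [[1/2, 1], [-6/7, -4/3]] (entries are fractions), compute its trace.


The trace is the sum of diagonal entries.
Diagonal: M[1,1] = 1/2, M[2,2] = -4/3
Tr(M) = 1/2 + -4/3
Computing step by step:
After adding M[1,1]: 1/2
After adding M[2,2]: -5/6
Tr(M) = -5/6

-5/6


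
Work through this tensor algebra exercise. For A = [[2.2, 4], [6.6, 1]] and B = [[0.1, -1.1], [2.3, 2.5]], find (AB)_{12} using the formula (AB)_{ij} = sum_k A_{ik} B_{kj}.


(AB)_{ij} = sum_k A_{ik} B_{kj}.
For i=1, j=2:
A_{11} * B_{12} = 2.2 * -1.1 = -2.42
A_{12} * B_{22} = 4 * 2.5 = 10
Sum = -2.42 + 10 = 7.58

7.58


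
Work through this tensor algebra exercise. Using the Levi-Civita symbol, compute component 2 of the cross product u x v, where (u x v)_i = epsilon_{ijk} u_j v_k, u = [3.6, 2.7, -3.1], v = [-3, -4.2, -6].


(u x v)_2 = sum_{j,k} epsilon_{2jk} u_j v_k. Only permutations of (1,2,3) contribute; the two non-zero terms are:
eps_{213} u_1 v_3 = -1 * 3.6 * -6 = 21.6
eps_{231} u_3 v_1 = 1 * -3.1 * -3 = 9.3
(u x v)_2 = 30.9

30.9


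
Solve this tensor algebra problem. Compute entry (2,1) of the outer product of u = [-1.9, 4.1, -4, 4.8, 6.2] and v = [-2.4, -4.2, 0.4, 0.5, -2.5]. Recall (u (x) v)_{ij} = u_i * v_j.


The outer product entry T_{ij} = u_i * v_j.
We need i=2, j=1.
u_2 = 4.1, v_1 = -2.4
T_{2,1} = 4.1 * -2.4 = -9.84

-9.84


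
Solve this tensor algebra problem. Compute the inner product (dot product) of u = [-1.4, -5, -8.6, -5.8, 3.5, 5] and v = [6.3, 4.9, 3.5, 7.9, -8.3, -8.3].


The inner product u . v = sum of u_i * v_i.
Term-by-term: -1.4 * 6.3, -5 * 4.9, -8.6 * 3.5, -5.8 * 7.9, 3.5 * -8.3, 5 * -8.3
Products: -8.82, -24.5, -30.1, -45.82, -29.05, -41.5
Sum = -8.82 + -24.5 + -30.1 + -45.82 + -29.05 + -41.5 = -179.79

-179.79


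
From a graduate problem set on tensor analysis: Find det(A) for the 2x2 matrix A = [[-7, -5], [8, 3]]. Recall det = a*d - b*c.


For a 2x2 matrix [[a, b], [c, d]], det = a*d - b*c.
a = -7, b = -5, c = 8, d = 3
a*d = -7 * 3 = -21
b*c = -5 * 8 = -40
det = -21 - -40 = 19

19


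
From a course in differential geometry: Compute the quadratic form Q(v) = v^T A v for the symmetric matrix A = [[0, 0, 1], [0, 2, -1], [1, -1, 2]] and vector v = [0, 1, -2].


First compute Av:
(Av)_1 = 0*0 + 0*1 + 1*-2 = -2
(Av)_2 = 0*0 + 2*1 + -1*-2 = 4
(Av)_3 = 1*0 + -1*1 + 2*-2 = -5
Av = [-2, 4, -5]
Then v^T (Av) = 0*-2 + 1*4 + -2*-5
= 0 + 4 + 10 = 14

14


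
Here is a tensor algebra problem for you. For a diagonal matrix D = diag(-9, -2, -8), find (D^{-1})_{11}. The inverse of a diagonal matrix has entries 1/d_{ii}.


For a diagonal matrix, the inverse has entries (D^{-1})_{ii} = 1/d_{ii}.
The diagonal entries are: d_{11} = -9, d_{22} = -2, d_{33} = -8
We need (D^{-1})_{11} = 1/d_{11} = 1/-9 = -1/9

-1/9


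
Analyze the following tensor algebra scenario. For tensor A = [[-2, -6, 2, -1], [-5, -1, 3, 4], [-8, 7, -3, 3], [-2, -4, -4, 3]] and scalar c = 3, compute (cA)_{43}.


Scalar multiplication: (cA)_{ij} = c * A_{ij}.
c = 3
A_{43} = -4
(cA)_{43} = 3 * -4 = -12

-12


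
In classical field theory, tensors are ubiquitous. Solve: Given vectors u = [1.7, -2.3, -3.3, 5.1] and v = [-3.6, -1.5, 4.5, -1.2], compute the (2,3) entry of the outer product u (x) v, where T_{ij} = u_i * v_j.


The outer product entry T_{ij} = u_i * v_j.
We need i=2, j=3.
u_2 = -2.3, v_3 = 4.5
T_{2,3} = -2.3 * 4.5 = -10.35

-10.35


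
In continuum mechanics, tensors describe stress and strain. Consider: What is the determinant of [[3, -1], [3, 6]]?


For a 2x2 matrix [[a, b], [c, d]], det = a*d - b*c.
a = 3, b = -1, c = 3, d = 6
a*d = 3 * 6 = 18
b*c = -1 * 3 = -3
det = 18 - -3 = 21

21


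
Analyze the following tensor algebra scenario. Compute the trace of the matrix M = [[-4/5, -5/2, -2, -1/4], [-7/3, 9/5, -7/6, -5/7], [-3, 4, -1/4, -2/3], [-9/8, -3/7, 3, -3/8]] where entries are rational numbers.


The trace is the sum of diagonal entries.
Diagonal: M[1,1] = -4/5, M[2,2] = 9/5, M[3,3] = -1/4, M[4,4] = -3/8
Tr(M) = -4/5 + 9/5 + -1/4 + -3/8
Computing step by step:
After adding M[1,1]: -4/5
After adding M[2,2]: 1
After adding M[3,3]: 3/4
After adding M[4,4]: 3/8
Tr(M) = 3/8

3/8


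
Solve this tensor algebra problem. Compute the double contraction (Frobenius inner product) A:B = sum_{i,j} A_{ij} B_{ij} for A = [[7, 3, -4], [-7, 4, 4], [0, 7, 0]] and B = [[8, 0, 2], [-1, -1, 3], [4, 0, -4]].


A:B = sum over all i,j of A_{ij} * B_{ij}.
Row 1: 7*8=56, 3*0=0, -4*2=-8 => row sum = 48
Row 2: -7*-1=7, 4*-1=-4, 4*3=12 => row sum = 15
Row 3: 0*4=0, 7*0=0, 0*-4=0 => row sum = 0
Total = 48 + 15 + 0 = 63

63


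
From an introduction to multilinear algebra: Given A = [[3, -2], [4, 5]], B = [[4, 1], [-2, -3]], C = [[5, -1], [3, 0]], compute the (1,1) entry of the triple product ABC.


(ABC)_{11} = sum_m (AB)_{1m} C_{m1}. First compute row 1 of AB.
(AB)_{11} = 3*4 + -2*-2 = 16
(AB)_{12} = 3*1 + -2*-3 = 9
Now contract with column 1 of C:
(AB)_{11} * C_{11} = 16 * 5 = 80
(AB)_{12} * C_{21} = 9 * 3 = 27
(ABC)_{11} = 80 + 27 = 107

107


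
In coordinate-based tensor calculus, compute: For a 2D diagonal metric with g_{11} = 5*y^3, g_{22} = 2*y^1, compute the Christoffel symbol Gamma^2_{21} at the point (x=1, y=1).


For a diagonal metric, Gamma^k_{ij} = (1/2) g^{kk} (dg_{ik}/dx_j + dg_{jk}/dx_i - dg_{ij}/dx_k).
The metric is diagonal, so g_{ab} = 0 for a != b.
At the given point: g_{11} = 5, g_{22} = 2
g^{22} = 1/2
dg_{22}/dx_1 = dg_{22}/dx_1 = 0
dg_{12}/dx_2 = 0 (off-diagonal)
dg_{21}/dx_2 = 0 (off-diagonal)
Numerator = 0 + 0 - 0 = 0
Gamma^2_{21} = 0 / (2 * 2) = 0

0


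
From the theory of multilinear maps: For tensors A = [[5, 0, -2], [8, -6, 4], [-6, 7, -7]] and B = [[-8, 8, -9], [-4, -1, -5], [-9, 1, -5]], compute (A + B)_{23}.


Tensor addition is component-wise: (A + B)_{ij} = A_{ij} + B_{ij}.
A_{23} = 4
B_{23} = -5
(A + B)_{23} = 4 + -5 = -1

-1


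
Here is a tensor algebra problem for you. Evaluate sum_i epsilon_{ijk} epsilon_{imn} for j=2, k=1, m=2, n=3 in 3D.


Using the identity: epsilon_{ijk} epsilon_{imn} = delta_{jm} delta_{kn} - delta_{jn} delta_{km}.
delta_{22} = 1
delta_{13} = 0
delta_{23} = 0
delta_{12} = 0
Result = 1 * 0 - 0 * 0 = 0 - 0 = 0

0


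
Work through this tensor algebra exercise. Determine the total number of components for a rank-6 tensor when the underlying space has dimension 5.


The number of components of a rank-r tensor in d dimensions is d^r.
Here d = 5 and r = 6.
5^6 = 15625

15625


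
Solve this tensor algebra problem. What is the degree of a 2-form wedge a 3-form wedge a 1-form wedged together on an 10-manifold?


The degree of a wedge product is the sum of the degrees of the individual forms.
Degrees: 2, 3, 1
Total degree = 2 + 3 + 1 = 6

6


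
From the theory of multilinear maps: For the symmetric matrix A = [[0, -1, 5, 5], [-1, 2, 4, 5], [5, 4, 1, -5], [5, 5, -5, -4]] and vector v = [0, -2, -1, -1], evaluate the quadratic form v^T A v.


First compute Av:
(Av)_1 = 0*0 + -1*-2 + 5*-1 + 5*-1 = -8
(Av)_2 = -1*0 + 2*-2 + 4*-1 + 5*-1 = -13
(Av)_3 = 5*0 + 4*-2 + 1*-1 + -5*-1 = -4
(Av)_4 = 5*0 + 5*-2 + -5*-1 + -4*-1 = -1
Av = [-8, -13, -4, -1]
Then v^T (Av) = 0*-8 + -2*-13 + -1*-4 + -1*-1
= 0 + 26 + 4 + 1 = 31

31


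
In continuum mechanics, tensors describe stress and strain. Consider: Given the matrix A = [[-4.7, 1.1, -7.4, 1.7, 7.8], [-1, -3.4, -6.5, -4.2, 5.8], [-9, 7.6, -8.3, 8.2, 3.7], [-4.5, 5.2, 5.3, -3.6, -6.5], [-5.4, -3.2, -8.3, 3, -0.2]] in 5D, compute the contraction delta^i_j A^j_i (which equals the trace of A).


The contraction (trace) of a rank-2 tensor is the sum of its diagonal elements.
Diagonal entries: A[1,1] = -4.7, A[2,2] = -3.4, A[3,3] = -8.3, A[4,4] = -3.6, A[5,5] = -0.2
Tr(A) = -4.7 + -3.4 + -8.3 + -3.6 + -0.2 = -20.2

-20.2


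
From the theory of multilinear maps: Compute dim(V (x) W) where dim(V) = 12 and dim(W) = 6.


The dimension of a tensor product is the product of dimensions.
dim(V) = 12, dim(W) = 6
dim(V (x) W) = 12 * 6 = 72

72


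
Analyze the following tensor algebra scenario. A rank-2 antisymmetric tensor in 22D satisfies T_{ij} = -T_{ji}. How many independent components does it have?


An antisymmetric rank-2 tensor satisfies A_{ij} = -A_{ji}, so diagonal entries are zero.
The independent components are the upper-triangular entries: C(n, 2) = n(n-1)/2.
n = 22
C(22, 2) = 22 * 21 / 2 = 462 / 2 = 231

231


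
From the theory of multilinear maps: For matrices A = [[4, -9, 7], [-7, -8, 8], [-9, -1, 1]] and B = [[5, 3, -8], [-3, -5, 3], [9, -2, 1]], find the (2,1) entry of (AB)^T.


(AB)^T_{ij} = (AB)_{ji} = sum_k A_{jk} B_{ki}.
For i=2, j=1 we need (AB)_{12}:
A_{11} * B_{12} = 4 * 3 = 12
A_{12} * B_{22} = -9 * -5 = 45
A_{13} * B_{32} = 7 * -2 = -14
Sum = 12 + 45 + -14 = 43

43


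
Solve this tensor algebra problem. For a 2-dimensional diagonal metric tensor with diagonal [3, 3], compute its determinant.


For a diagonal metric, the determinant is the product of diagonal entries.
Diagonal entries: 3, 3
det(g) = 3 * 3 = 9

9


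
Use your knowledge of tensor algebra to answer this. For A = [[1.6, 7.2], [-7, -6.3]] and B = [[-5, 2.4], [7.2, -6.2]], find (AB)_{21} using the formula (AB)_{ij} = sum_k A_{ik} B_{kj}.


(AB)_{ij} = sum_k A_{ik} B_{kj}.
For i=2, j=1:
A_{21} * B_{11} = -7 * -5 = 35
A_{22} * B_{21} = -6.3 * 7.2 = -45.36
Sum = 35 + -45.36 = -10.36

-10.36


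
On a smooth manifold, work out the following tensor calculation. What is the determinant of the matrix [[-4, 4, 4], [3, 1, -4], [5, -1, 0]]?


Expanding along the first row, det(A) = a11*M_11 - a12*M_12 + a13*M_13, where M_1j is the (1,j) minor.
Minor M_11 = 1*0 - -4*-1 = -4
Minor M_12 = 3*0 - -4*5 = 20
Minor M_13 = 3*-1 - 1*5 = -8
det = -4*(-4) - 4*(20) + 4*(-8)
    = 16 - 80 + -32
    = -96

-96


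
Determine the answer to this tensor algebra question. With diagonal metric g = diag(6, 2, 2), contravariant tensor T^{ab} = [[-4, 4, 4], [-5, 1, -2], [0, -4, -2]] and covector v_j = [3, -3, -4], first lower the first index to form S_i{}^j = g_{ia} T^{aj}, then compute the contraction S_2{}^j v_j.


Step 1: lower the first index. For a diagonal metric, g_{ia} T^{aj} = g_{ii} T^{ij} (no sum on i).
g_{22} = 2
S_2{}^1 = 2 * T^{21} = 2 * -5 = -10
S_2{}^2 = 2 * T^{22} = 2 * 1 = 2
S_2{}^3 = 2 * T^{23} = 2 * -2 = -4
Step 2: contract S_2{}^j with v_j.
S_2{}^1 * v_1 = -10 * 3 = -30
S_2{}^2 * v_2 = 2 * -3 = -6
S_2{}^3 * v_3 = -4 * -4 = 16
Result = -30 + -6 + 16 = -20

-20


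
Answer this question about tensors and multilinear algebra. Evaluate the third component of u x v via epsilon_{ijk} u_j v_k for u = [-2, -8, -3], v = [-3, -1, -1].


(u x v)_3 = sum_{j,k} epsilon_{3jk} u_j v_k. Only permutations of (1,2,3) contribute; the two non-zero terms are:
eps_{312} u_1 v_2 = 1 * -2 * -1 = 2
eps_{321} u_2 v_1 = -1 * -8 * -3 = -24
(u x v)_3 = -22

-22


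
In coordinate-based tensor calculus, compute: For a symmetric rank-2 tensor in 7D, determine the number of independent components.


A symmetric rank-2 tensor in d dimensions has d(d+1)/2 independent components.
d = 7
d(d+1)/2 = 7 * 8 / 2 = 56 / 2 = 28

28


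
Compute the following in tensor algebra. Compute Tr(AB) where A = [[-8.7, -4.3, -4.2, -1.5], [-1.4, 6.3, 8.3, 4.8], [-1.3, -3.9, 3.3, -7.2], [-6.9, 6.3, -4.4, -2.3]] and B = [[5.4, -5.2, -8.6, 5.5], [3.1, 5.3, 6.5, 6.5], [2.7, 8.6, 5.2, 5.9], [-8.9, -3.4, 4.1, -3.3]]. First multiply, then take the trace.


Tr(AB) = sum_i (AB)_{ii} where (AB)_{ii} = sum_k A_{ik} B_{ki}.
(AB)_{11} = -8.7*5.4 + -4.3*3.1 + -4.2*2.7 + -1.5*-8.9 = -58.3
(AB)_{22} = -1.4*-5.2 + 6.3*5.3 + 8.3*8.6 + 4.8*-3.4 = 95.73
(AB)_{33} = -1.3*-8.6 + -3.9*6.5 + 3.3*5.2 + -7.2*4.1 = -26.53
(AB)_{44} = -6.9*5.5 + 6.3*6.5 + -4.4*5.9 + -2.3*-3.3 = -15.37
Tr(AB) = -58.3 + 95.73 + -26.53 + -15.37 = -4.47

-4.47


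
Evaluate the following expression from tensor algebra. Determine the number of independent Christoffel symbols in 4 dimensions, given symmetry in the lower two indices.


Christoffel symbols Gamma^k_{ij} are symmetric in i,j, so there are d * d(d+1)/2 independent symbols.
d = 4
d(d+1)/2 = 4 * 5 / 2 = 10
Total = 4 * 10 = 40

40


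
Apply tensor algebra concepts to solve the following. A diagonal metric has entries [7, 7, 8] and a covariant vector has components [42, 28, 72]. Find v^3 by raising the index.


To raise an index with a diagonal metric: v^i = v_i / g_{ii}.
For index 3: v_3 = 72, g_{33} = 8
v^3 = 72 / 8 = 9

9


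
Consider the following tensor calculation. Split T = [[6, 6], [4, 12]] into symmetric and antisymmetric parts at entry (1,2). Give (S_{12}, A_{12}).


T_{12} = 6
T_{21} = 4
S_{12} = (6 + 4)/2 = 10/2 = 5
A_{12} = (6 - 4)/2 = 2/2 = 1
Check: S + A = 5 + 1 = 6 = T_{12}.

(5, 1)


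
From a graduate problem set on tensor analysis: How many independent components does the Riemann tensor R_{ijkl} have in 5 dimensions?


The Riemann tensor in d dimensions has d^2(d^2 - 1)/12 independent components.
d = 5, so d^2 = 25
d^2 - 1 = 24
d^2(d^2 - 1) = 25 * 24 = 600
Divide by 12: 600 / 12 = 50

50


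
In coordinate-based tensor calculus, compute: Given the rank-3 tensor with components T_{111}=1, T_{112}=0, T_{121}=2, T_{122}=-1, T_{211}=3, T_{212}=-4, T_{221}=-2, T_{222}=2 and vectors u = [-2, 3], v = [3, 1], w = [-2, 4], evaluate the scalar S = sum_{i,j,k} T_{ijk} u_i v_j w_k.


S = sum over i,j,k of T_{ijk} u_i v_j w_k. Expanding all 8 terms:
T_{111}*u_1*v_1*w_1 = 1*-2*3*-2 = 12  (running total: 12)
T_{112}*u_1*v_1*w_2 = 0*-2*3*4 = 0  (running total: 12)
T_{121}*u_1*v_2*w_1 = 2*-2*1*-2 = 8  (running total: 20)
T_{122}*u_1*v_2*w_2 = -1*-2*1*4 = 8  (running total: 28)
T_{211}*u_2*v_1*w_1 = 3*3*3*-2 = -54  (running total: -26)
T_{212}*u_2*v_1*w_2 = -4*3*3*4 = -144  (running total: -170)
T_{221}*u_2*v_2*w_1 = -2*3*1*-2 = 12  (running total: -158)
T_{222}*u_2*v_2*w_2 = 2*3*1*4 = 24  (running total: -134)
S = -134

-134


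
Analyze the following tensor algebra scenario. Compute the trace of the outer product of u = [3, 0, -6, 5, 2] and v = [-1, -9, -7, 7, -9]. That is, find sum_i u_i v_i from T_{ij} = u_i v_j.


The outer product gives T_{ij} = u_i v_j.
The trace (contraction) is Tr(T) = sum_i T_{ii} = sum_i u_i v_i.
Diagonal entries:
T_{11} = u_1 * v_1 = 3 * -1 = -3
T_{22} = u_2 * v_2 = 0 * -9 = 0
T_{33} = u_3 * v_3 = -6 * -7 = 42
T_{44} = u_4 * v_4 = 5 * 7 = 35
T_{55} = u_5 * v_5 = 2 * -9 = -18
Tr(T) = -3 + 0 + 42 + 35 + -18 = 56

56


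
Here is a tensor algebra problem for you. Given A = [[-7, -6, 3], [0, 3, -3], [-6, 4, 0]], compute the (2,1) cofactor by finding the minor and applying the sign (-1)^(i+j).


To find cofactor C_{21}, delete row 2 and column 1.
The resulting 2x2 submatrix is: [[-6, 3], [4, 0]]
Minor M_{21} = -6*0 - 3*4
  = 0 - 12 = -12
Sign = (-1)^(2+1) = (-1)^3 = -1
Cofactor C_{21} = -1 * -12 = 12

12


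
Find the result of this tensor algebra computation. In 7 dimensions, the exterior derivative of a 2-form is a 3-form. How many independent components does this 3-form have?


The exterior derivative of a p-form is a (p+1)-form.
Its number of independent components is C(n, p+1).
n = 7, p+1 = 3
C(7, 3) = 35

35


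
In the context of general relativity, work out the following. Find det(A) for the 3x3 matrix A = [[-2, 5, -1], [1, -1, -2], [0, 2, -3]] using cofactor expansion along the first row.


Expanding along the first row, det(A) = a11*M_11 - a12*M_12 + a13*M_13, where M_1j is the (1,j) minor.
Minor M_11 = -1*-3 - -2*2 = 7
Minor M_12 = 1*-3 - -2*0 = -3
Minor M_13 = 1*2 - -1*0 = 2
det = -2*(7) - 5*(-3) + -1*(2)
    = -14 - -15 + -2
    = -1

-1


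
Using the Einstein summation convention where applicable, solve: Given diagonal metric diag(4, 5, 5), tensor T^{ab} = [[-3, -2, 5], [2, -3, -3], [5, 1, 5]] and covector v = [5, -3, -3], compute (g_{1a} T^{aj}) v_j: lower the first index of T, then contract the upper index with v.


Step 1: lower the first index. For a diagonal metric, g_{ia} T^{aj} = g_{ii} T^{ij} (no sum on i).
g_{11} = 4
S_1{}^1 = 4 * T^{11} = 4 * -3 = -12
S_1{}^2 = 4 * T^{12} = 4 * -2 = -8
S_1{}^3 = 4 * T^{13} = 4 * 5 = 20
Step 2: contract S_1{}^j with v_j.
S_1{}^1 * v_1 = -12 * 5 = -60
S_1{}^2 * v_2 = -8 * -3 = 24
S_1{}^3 * v_3 = 20 * -3 = -60
Result = -60 + 24 + -60 = -96

-96


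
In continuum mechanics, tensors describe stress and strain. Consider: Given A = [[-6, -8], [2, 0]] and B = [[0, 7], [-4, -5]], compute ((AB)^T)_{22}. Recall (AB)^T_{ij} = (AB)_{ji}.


(AB)^T_{ij} = (AB)_{ji} = sum_k A_{jk} B_{ki}.
For i=2, j=2 we need (AB)_{22}:
A_{21} * B_{12} = 2 * 7 = 14
A_{22} * B_{22} = 0 * -5 = 0
Sum = 14 + 0 = 14

14


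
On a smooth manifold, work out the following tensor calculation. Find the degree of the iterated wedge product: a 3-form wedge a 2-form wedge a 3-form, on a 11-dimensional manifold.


The degree of a wedge product is the sum of the degrees of the individual forms.
Degrees: 3, 2, 3
Total degree = 3 + 2 + 3 = 8

8


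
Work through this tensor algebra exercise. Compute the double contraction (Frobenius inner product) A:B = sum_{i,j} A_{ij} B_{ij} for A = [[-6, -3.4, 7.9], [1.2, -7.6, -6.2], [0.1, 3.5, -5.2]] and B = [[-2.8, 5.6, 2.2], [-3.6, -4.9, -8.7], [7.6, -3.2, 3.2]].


A:B = sum over all i,j of A_{ij} * B_{ij}.
Row 1: -6*-2.8=16.8, -3.4*5.6=-19.04, 7.9*2.2=17.38 => row sum = 15.14
Row 2: 1.2*-3.6=-4.32, -7.6*-4.9=37.24, -6.2*-8.7=53.94 => row sum = 86.86
Row 3: 0.1*7.6=0.76, 3.5*-3.2=-11.2, -5.2*3.2=-16.64 => row sum = -27.08
Total = 15.14 + 86.86 + -27.08 = 74.92

74.92


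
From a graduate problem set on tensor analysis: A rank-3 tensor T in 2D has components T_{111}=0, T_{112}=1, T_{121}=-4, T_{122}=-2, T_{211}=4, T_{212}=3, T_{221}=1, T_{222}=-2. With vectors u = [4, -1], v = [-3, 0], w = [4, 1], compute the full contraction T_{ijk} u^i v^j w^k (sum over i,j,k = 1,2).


S = sum over i,j,k of T_{ijk} u_i v_j w_k. Expanding all 8 terms:
T_{111}*u_1*v_1*w_1 = 0*4*-3*4 = 0  (running total: 0)
T_{112}*u_1*v_1*w_2 = 1*4*-3*1 = -12  (running total: -12)
T_{121}*u_1*v_2*w_1 = -4*4*0*4 = 0  (running total: -12)
T_{122}*u_1*v_2*w_2 = -2*4*0*1 = 0  (running total: -12)
T_{211}*u_2*v_1*w_1 = 4*-1*-3*4 = 48  (running total: 36)
T_{212}*u_2*v_1*w_2 = 3*-1*-3*1 = 9  (running total: 45)
T_{221}*u_2*v_2*w_1 = 1*-1*0*4 = 0  (running total: 45)
T_{222}*u_2*v_2*w_2 = -2*-1*0*1 = 0  (running total: 45)
S = 45

45


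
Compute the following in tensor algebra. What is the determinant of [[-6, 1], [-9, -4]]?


For a 2x2 matrix [[a, b], [c, d]], det = a*d - b*c.
a = -6, b = 1, c = -9, d = -4
a*d = -6 * -4 = 24
b*c = 1 * -9 = -9
det = 24 - -9 = 33

33


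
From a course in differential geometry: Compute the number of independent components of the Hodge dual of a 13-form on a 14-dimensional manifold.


The Hodge dual of a p-form on an n-dimensional manifold is an (n-p)-form.
n = 14, p = 13, so dual degree = 14 - 13 = 1
The number of components is C(n, n-p) = C(14, 1) = 14

14


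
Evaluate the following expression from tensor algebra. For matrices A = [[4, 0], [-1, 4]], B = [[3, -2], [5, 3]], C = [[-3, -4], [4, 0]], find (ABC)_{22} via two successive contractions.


(ABC)_{22} = sum_m (AB)_{2m} C_{m2}. First compute row 2 of AB.
(AB)_{21} = -1*3 + 4*5 = 17
(AB)_{22} = -1*-2 + 4*3 = 14
Now contract with column 2 of C:
(AB)_{21} * C_{12} = 17 * -4 = -68
(AB)_{22} * C_{22} = 14 * 0 = 0
(ABC)_{22} = -68 + 0 = -68

-68


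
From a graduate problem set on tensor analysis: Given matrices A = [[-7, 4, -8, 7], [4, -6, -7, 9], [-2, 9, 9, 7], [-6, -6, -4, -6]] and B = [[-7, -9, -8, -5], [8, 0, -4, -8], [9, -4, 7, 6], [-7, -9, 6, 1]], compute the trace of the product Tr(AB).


Tr(AB) = sum_i (AB)_{ii} where (AB)_{ii} = sum_k A_{ik} B_{ki}.
(AB)_{11} = -7*-7 + 4*8 + -8*9 + 7*-7 = -40
(AB)_{22} = 4*-9 + -6*0 + -7*-4 + 9*-9 = -89
(AB)_{33} = -2*-8 + 9*-4 + 9*7 + 7*6 = 85
(AB)_{44} = -6*-5 + -6*-8 + -4*6 + -6*1 = 48
Tr(AB) = -40 + -89 + 85 + 48 = 4

4


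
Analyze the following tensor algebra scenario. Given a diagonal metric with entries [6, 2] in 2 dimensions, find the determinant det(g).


For a diagonal metric, the determinant is the product of diagonal entries.
Diagonal entries: 6, 2
det(g) = 6 * 2 = 12

12


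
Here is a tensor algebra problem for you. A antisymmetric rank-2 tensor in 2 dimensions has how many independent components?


A antisymmetric rank-2 tensor in d dimensions has d(d-1)/2 independent components.
d = 2
d(d-1)/2 = 2 * 1 / 2 = 2 / 2 = 1

1


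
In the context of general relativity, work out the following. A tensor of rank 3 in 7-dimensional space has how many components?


The number of components of a rank-r tensor in d dimensions is d^r.
Here d = 7 and r = 3.
7^3 = 343

343


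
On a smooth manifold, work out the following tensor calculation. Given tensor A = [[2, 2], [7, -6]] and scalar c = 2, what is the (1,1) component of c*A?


Scalar multiplication: (cA)_{ij} = c * A_{ij}.
c = 2
A_{11} = 2
(cA)_{11} = 2 * 2 = 4

4


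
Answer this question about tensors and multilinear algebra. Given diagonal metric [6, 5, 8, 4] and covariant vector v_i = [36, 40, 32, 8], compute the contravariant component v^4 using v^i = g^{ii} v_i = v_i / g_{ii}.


To raise an index with a diagonal metric: v^i = v_i / g_{ii}.
For index 4: v_4 = 8, g_{44} = 4
v^4 = 8 / 4 = 2

2


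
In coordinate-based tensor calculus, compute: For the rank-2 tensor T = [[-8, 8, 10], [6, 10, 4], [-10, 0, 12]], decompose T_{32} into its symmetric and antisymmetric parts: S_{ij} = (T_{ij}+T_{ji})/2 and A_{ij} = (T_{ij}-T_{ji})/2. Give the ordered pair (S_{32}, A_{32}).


T_{32} = 0
T_{23} = 4
S_{32} = (0 + 4)/2 = 4/2 = 2
A_{32} = (0 - 4)/2 = -4/2 = -2
Check: S + A = 2 + -2 = 0 = T_{32}.

(2, -2)


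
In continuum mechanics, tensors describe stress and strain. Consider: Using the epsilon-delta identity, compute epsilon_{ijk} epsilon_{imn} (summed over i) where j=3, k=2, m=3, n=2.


Using the identity: epsilon_{ijk} epsilon_{imn} = delta_{jm} delta_{kn} - delta_{jn} delta_{km}.
delta_{33} = 1
delta_{22} = 1
delta_{32} = 0
delta_{23} = 0
Result = 1 * 1 - 0 * 0 = 1 - 0 = 1

1


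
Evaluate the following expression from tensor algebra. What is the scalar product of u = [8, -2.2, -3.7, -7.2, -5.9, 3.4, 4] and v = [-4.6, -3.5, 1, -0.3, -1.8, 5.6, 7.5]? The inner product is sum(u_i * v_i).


The inner product u . v = sum of u_i * v_i.
Term-by-term: 8 * -4.6, -2.2 * -3.5, -3.7 * 1, -7.2 * -0.3, -5.9 * -1.8, 3.4 * 5.6, 4 * 7.5
Products: -36.8, 7.7, -3.7, 2.16, 10.62, 19.04, 30
Sum = -36.8 + 7.7 + -3.7 + 2.16 + 10.62 + 19.04 + 30 = 29.02

29.02


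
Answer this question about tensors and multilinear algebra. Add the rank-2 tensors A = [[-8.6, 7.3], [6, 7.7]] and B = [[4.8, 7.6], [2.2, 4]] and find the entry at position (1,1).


Tensor addition is component-wise: (A + B)_{ij} = A_{ij} + B_{ij}.
A_{11} = -8.6
B_{11} = 4.8
(A + B)_{11} = -8.6 + 4.8 = -3.8

-3.8


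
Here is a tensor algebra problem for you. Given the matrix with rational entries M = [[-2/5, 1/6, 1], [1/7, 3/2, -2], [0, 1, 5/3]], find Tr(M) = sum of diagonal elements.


The trace is the sum of diagonal entries.
Diagonal: M[1,1] = -2/5, M[2,2] = 3/2, M[3,3] = 5/3
Tr(M) = -2/5 + 3/2 + 5/3
Computing step by step:
After adding M[1,1]: -2/5
After adding M[2,2]: 11/10
After adding M[3,3]: 83/30
Tr(M) = 83/30

83/30


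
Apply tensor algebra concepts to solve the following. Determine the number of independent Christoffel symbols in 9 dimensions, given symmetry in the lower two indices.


Christoffel symbols Gamma^k_{ij} are symmetric in i,j, so there are d * d(d+1)/2 independent symbols.
d = 9
d(d+1)/2 = 9 * 10 / 2 = 45
Total = 9 * 45 = 405

405


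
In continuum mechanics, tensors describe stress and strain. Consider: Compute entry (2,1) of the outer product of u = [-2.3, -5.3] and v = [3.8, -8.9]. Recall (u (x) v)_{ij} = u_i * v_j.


The outer product entry T_{ij} = u_i * v_j.
We need i=2, j=1.
u_2 = -5.3, v_1 = 3.8
T_{2,1} = -5.3 * 3.8 = -20.14

-20.14


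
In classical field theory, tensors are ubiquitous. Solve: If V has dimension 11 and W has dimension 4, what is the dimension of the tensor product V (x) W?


The dimension of a tensor product is the product of dimensions.
dim(V) = 11, dim(W) = 4
dim(V (x) W) = 11 * 4 = 44

44


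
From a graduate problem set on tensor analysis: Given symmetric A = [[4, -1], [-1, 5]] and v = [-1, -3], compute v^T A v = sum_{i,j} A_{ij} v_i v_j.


First compute Av:
(Av)_1 = 4*-1 + -1*-3 = -1
(Av)_2 = -1*-1 + 5*-3 = -14
Av = [-1, -14]
Then v^T (Av) = -1*-1 + -3*-14
= 1 + 42 = 43

43


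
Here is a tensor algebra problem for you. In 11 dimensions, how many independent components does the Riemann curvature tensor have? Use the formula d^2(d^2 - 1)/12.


The Riemann tensor in d dimensions has d^2(d^2 - 1)/12 independent components.
d = 11, so d^2 = 121
d^2 - 1 = 120
d^2(d^2 - 1) = 121 * 120 = 14520
Divide by 12: 14520 / 12 = 1210

1210


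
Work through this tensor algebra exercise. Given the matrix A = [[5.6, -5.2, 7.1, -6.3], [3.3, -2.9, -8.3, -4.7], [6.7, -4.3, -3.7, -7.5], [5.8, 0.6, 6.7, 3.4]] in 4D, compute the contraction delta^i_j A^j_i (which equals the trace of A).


The contraction (trace) of a rank-2 tensor is the sum of its diagonal elements.
Diagonal entries: A[1,1] = 5.6, A[2,2] = -2.9, A[3,3] = -3.7, A[4,4] = 3.4
Tr(A) = 5.6 + -2.9 + -3.7 + 3.4 = 2.4

2.4
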